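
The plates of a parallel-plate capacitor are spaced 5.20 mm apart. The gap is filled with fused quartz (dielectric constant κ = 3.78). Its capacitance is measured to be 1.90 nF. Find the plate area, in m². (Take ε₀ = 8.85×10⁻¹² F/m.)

A = Cd/(κε₀) = 1.90×10⁻⁹ × 5.20×10⁻³ / (3.78 × 8.85×10⁻¹²) = 0.295 m².

0.295 m²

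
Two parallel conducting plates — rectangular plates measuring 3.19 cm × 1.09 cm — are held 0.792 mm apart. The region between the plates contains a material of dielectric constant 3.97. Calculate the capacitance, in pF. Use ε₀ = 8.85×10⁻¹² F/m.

A = 3.19 × 1.09 cm² = 3.48×10⁻⁴ m².
C = κε₀A/d = 3.97 × 8.85×10⁻¹² × 3.48×10⁻⁴ / 7.92×10⁻⁴ = 1.54×10⁻¹¹ F.

C ≈ 15.4 pF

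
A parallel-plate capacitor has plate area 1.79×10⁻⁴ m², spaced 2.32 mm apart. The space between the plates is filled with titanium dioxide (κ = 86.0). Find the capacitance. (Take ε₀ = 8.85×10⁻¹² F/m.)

58.7 pF

C = κε₀A/d = 86.0 × 8.85×10⁻¹² × 1.79×10⁻⁴ / 2.32×10⁻³ = 5.87×10⁻¹¹ F.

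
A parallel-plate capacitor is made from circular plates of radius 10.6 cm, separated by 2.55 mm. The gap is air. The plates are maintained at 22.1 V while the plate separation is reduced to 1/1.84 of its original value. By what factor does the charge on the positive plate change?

Battery connected ⇒ V is held fixed.
C₂ = 1.84 C₁ and Q = CV, so Q₂/Q₁ = C₂/C₁ = 1.84.

1.84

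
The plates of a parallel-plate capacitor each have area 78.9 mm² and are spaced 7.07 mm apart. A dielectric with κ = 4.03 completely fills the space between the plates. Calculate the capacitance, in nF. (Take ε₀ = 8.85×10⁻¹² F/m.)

C ≈ 3.98×10⁻⁴ nF

A = 78.9 mm² = 7.89×10⁻⁵ m².
C = κε₀A/d = 4.03 × 8.85×10⁻¹² × 7.89×10⁻⁵ / 7.07×10⁻³ = 3.98×10⁻¹³ F.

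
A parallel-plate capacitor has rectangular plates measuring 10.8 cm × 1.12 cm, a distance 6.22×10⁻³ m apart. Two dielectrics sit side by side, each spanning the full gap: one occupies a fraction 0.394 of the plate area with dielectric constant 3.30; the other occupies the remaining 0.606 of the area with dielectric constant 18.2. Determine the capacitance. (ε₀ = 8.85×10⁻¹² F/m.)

A = 10.8 × 1.12 cm² = 1.21×10⁻³ m².
Side-by-side slabs ⇒ two capacitors in parallel, each spanning the full gap.
C₁ = κ₁ε₀A₁/d = 3.30 × 8.85×10⁻¹² × 4.77×10⁻⁴ / 6.22×10⁻³ = 2.24×10⁻¹² F.
C₂ = κ₂ε₀A₂/d = 18.2 × 8.85×10⁻¹² × 7.33×10⁻⁴ / 6.22×10⁻³ = 1.90×10⁻¹¹ F.
C = C₁ + C₂ = 2.12×10⁻¹¹ F.

21.2 pF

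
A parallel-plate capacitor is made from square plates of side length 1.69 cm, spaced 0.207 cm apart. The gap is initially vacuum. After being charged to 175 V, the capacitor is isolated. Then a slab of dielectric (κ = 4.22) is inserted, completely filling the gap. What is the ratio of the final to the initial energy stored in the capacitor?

Isolated ⇒ Q is held fixed.
C₂ = 4.22 C₁ and U = Q²/(2C), so U₂/U₁ = C₁/C₂ = 0.237.

U₂/U₁ ≈ 0.237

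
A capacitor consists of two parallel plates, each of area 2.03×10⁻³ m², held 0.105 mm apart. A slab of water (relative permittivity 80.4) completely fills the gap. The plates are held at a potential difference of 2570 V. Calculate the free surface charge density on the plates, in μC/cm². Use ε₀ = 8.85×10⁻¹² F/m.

C = κε₀A/d = 80.4 × 8.85×10⁻¹² × 2.03×10⁻³ / 1.05×10⁻⁴ = 1.38×10⁻⁸ F.
σ = Q/A = CV/A = 1.38×10⁻⁸ × 2570 / 2.03×10⁻³ = 1.74×10⁻² C/m².

σ ≈ 1.74 μC/cm²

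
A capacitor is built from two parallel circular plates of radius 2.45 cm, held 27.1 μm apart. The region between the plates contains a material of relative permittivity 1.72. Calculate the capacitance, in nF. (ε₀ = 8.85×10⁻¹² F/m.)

A = π(2.45 cm)² = 1.89×10⁻³ m².
C = κε₀A/d = 1.72 × 8.85×10⁻¹² × 1.89×10⁻³ / 2.71×10⁻⁵ = 1.06×10⁻⁹ F.

1.06 nF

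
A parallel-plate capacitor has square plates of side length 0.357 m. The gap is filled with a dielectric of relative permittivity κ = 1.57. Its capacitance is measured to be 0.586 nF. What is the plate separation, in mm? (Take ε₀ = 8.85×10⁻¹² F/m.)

A = (0.357 m)² = 0.127 m².
d = κε₀A/C = 1.57 × 8.85×10⁻¹² × 0.127 / 5.86×10⁻¹⁰ = 3.02×10⁻³ m.

d ≈ 3.02 mm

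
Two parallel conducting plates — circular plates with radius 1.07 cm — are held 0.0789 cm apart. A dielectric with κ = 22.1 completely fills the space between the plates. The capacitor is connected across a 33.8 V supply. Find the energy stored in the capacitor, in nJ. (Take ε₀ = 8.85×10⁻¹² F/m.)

50.9 nJ

A = π(1.07 cm)² = 3.60×10⁻⁴ m².
C = κε₀A/d = 22.1 × 8.85×10⁻¹² × 3.60×10⁻⁴ / 7.89×10⁻⁴ = 8.92×10⁻¹¹ F.
U = ½CV² = ½ × 8.92×10⁻¹¹ × (33.8)² = 5.09×10⁻⁸ J.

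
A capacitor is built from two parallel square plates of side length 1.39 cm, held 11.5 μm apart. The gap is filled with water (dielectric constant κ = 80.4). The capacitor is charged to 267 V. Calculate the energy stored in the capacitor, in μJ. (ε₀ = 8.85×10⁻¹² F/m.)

A = (1.39 cm)² = 1.93×10⁻⁴ m².
C = κε₀A/d = 80.4 × 8.85×10⁻¹² × 1.93×10⁻⁴ / 1.15×10⁻⁵ = 1.20×10⁻⁸ F.
U = ½CV² = ½ × 1.20×10⁻⁸ × (267)² = 4.26×10⁻⁴ J.

426 μJ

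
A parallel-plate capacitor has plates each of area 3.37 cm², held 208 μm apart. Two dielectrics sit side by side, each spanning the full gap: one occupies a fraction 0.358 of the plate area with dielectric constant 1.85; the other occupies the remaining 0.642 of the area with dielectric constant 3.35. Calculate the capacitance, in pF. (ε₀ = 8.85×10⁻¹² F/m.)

40.3 pF

A = 3.37 cm² = 3.37×10⁻⁴ m².
Side-by-side slabs ⇒ two capacitors in parallel, each spanning the full gap.
C₁ = κ₁ε₀A₁/d = 1.85 × 8.85×10⁻¹² × 1.21×10⁻⁴ / 2.08×10⁻⁴ = 9.50×10⁻¹² F.
C₂ = κ₂ε₀A₂/d = 3.35 × 8.85×10⁻¹² × 2.16×10⁻⁴ / 2.08×10⁻⁴ = 3.08×10⁻¹¹ F.
C = C₁ + C₂ = 4.03×10⁻¹¹ F.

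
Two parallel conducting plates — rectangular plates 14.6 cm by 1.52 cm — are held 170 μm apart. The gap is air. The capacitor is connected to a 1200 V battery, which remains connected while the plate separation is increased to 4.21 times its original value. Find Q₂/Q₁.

Battery connected ⇒ V is held fixed.
C₂ = 0.238 C₁ and Q = CV, so Q₂/Q₁ = C₂/C₁ = 0.238.

Q₂/Q₁ ≈ 0.238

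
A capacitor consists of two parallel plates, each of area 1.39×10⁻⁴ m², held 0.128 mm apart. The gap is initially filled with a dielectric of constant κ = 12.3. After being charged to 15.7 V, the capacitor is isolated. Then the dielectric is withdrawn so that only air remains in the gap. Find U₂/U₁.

Isolated ⇒ Q is held fixed.
C₂ = 0.0813 C₁ and U = Q²/(2C), so U₂/U₁ = C₁/C₂ = 12.3.

12.3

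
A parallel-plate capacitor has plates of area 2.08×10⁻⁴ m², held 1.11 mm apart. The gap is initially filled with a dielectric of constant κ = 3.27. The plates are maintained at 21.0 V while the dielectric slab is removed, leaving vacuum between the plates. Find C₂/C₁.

C = κε₀A/d scales with κ, so C₂/C₁ = 1/κ = 1/3.27 = 0.306.

C₂/C₁ ≈ 0.306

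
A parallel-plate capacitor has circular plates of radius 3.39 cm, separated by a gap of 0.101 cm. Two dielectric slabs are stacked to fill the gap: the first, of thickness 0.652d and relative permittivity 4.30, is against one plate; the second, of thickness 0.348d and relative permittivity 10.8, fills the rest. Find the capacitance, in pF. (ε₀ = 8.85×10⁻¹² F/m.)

172 pF

A = π(3.39 cm)² = 3.61×10⁻³ m².
Stacked slabs ⇒ two capacitors in series, each with the full plate area.
C₁ = κ₁ε₀A/d₁ = 4.30 × 8.85×10⁻¹² × 3.61×10⁻³ / 6.59×10⁻⁴ = 2.09×10⁻¹⁰ F.
C₂ = κ₂ε₀A/d₂ = 10.8 × 8.85×10⁻¹² × 3.61×10⁻³ / 3.51×10⁻⁴ = 9.82×10⁻¹⁰ F.
C = (1/C₁ + 1/C₂)⁻¹ = 1.72×10⁻¹⁰ F.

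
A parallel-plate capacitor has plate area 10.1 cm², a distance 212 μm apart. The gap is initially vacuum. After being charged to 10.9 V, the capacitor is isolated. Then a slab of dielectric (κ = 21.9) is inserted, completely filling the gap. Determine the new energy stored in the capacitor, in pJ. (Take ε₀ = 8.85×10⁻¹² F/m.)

A = 10.1 cm² = 1.01×10⁻³ m².
Initially C₁ = ε₀A/d = 8.85×10⁻¹² × 1.01×10⁻³ / 2.12×10⁻⁴ = 4.22×10⁻¹¹ F.
U₁ = 2.50×10⁻⁹ J.
Isolated ⇒ Q is held fixed. C₂ = 21.9 C₁ and U = Q²/(2C), so U₂/U₁ = C₁/C₂ = 0.0457.
U₂ = 0.0457 × 2.50×10⁻⁹ = 1.14×10⁻¹⁰ J.

U ≈ 114 pJ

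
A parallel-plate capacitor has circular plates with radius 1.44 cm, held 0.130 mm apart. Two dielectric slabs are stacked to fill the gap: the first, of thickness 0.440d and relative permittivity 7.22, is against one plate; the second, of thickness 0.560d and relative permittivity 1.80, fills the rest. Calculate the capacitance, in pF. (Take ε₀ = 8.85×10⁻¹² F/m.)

A = π(1.44 cm)² = 6.51×10⁻⁴ m².
Stacked slabs ⇒ two capacitors in series, each with the full plate area.
C₁ = κ₁ε₀A/d₁ = 7.22 × 8.85×10⁻¹² × 6.51×10⁻⁴ / 5.72×10⁻⁵ = 7.28×10⁻¹⁰ F.
C₂ = κ₂ε₀A/d₂ = 1.80 × 8.85×10⁻¹² × 6.51×10⁻⁴ / 7.28×10⁻⁵ = 1.43×10⁻¹⁰ F.
C = (1/C₁ + 1/C₂)⁻¹ = 1.19×10⁻¹⁰ F.

C ≈ 119 pF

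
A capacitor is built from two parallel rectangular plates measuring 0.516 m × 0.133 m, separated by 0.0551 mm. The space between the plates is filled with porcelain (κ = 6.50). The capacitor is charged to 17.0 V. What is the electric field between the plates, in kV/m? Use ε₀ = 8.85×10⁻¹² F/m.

E ≈ 309 kV/m

E = V/d = 17.0 / 5.51×10⁻⁵ = 3.09×10⁵ V/m.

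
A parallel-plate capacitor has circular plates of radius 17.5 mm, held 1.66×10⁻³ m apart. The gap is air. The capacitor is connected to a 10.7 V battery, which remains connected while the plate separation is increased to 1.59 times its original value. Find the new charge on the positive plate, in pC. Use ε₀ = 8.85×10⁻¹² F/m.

A = π(17.5 mm)² = 9.62×10⁻⁴ m².
Initially C₁ = ε₀A/d = 8.85×10⁻¹² × 9.62×10⁻⁴ / 1.66×10⁻³ = 5.13×10⁻¹² F.
Q₁ = 5.49×10⁻¹¹ C.
Battery connected ⇒ V is held fixed. C₂ = 0.629 C₁ and Q = CV, so Q₂/Q₁ = C₂/C₁ = 0.629.
Q₂ = 0.629 × 5.49×10⁻¹¹ = 3.45×10⁻¹¹ C.

Q ≈ 34.5 pC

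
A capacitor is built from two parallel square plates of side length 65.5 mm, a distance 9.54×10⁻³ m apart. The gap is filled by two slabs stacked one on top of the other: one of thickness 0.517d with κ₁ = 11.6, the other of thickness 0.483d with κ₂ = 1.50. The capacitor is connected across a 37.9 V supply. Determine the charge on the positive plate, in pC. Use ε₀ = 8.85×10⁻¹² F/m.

A = (65.5 mm)² = 4.29×10⁻³ m².
Stacked slabs ⇒ two capacitors in series, each with the full plate area.
C₁ = κ₁ε₀A/d₁ = 11.6 × 8.85×10⁻¹² × 4.29×10⁻³ / 4.93×10⁻³ = 8.93×10⁻¹¹ F.
C₂ = κ₂ε₀A/d₂ = 1.50 × 8.85×10⁻¹² × 4.29×10⁻³ / 4.61×10⁻³ = 1.24×10⁻¹¹ F.
C = (1/C₁ + 1/C₂)⁻¹ = 1.09×10⁻¹¹ F.
Q = CV = 1.09×10⁻¹¹ × 37.9 = 4.11×10⁻¹⁰ C.

Q ≈ 411 pC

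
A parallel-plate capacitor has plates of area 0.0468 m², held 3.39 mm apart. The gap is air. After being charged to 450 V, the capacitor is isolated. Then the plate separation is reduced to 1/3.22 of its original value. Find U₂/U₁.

Isolated ⇒ Q is held fixed.
C₂ = 3.22 C₁ and U = Q²/(2C), so U₂/U₁ = C₁/C₂ = 0.311.

U₂/U₁ ≈ 0.311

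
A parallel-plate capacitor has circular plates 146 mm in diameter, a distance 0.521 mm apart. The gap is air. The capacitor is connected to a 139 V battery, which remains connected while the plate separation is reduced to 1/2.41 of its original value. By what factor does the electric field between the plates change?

Battery connected ⇒ V is held fixed.
E = V/d, so E₂/E₁ = d₁/d₂ = 2.41.

2.41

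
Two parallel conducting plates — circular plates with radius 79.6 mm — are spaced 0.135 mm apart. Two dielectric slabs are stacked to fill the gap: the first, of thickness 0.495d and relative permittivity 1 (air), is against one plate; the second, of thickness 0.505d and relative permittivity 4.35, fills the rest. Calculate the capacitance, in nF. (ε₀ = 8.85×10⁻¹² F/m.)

C ≈ 2.14 nF

A = π(79.6 mm)² = 1.99×10⁻² m².
Stacked slabs ⇒ two capacitors in series, each with the full plate area.
C₁ = κ₁ε₀A/d₁ = 1.00 × 8.85×10⁻¹² × 1.99×10⁻² / 6.68×10⁻⁵ = 2.64×10⁻⁹ F.
C₂ = κ₂ε₀A/d₂ = 4.35 × 8.85×10⁻¹² × 1.99×10⁻² / 6.82×10⁻⁵ = 1.12×10⁻⁸ F.
C = (1/C₁ + 1/C₂)⁻¹ = 2.14×10⁻⁹ F.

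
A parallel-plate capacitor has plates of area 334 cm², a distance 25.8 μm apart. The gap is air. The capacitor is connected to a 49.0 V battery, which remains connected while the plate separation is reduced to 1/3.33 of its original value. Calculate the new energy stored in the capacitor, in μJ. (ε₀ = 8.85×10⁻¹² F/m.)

45.8 μJ

A = 334 cm² = 3.34×10⁻² m².
Initially C₁ = ε₀A/d = 8.85×10⁻¹² × 3.34×10⁻² / 2.58×10⁻⁵ = 1.15×10⁻⁸ F.
U₁ = 1.38×10⁻⁵ J.
Battery connected ⇒ V is held fixed. C₂ = 3.33 C₁ and U = ½CV², so U₂/U₁ = C₂/C₁ = 3.33.
U₂ = 3.33 × 1.38×10⁻⁵ = 4.58×10⁻⁵ J.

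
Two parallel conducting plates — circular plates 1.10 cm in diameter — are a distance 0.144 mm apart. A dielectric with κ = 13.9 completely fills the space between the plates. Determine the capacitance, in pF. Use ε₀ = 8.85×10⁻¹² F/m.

C ≈ 81.2 pF

A = π(1.10/2 cm)² = 9.50×10⁻⁵ m².
C = κε₀A/d = 13.9 × 8.85×10⁻¹² × 9.50×10⁻⁵ / 1.44×10⁻⁴ = 8.12×10⁻¹¹ F.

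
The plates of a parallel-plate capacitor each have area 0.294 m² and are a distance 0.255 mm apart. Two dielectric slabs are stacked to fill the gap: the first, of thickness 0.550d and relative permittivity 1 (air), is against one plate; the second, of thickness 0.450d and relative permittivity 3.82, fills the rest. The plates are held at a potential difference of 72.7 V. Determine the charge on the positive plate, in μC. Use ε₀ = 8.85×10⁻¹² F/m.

Stacked slabs ⇒ two capacitors in series, each with the full plate area.
C₁ = κ₁ε₀A/d₁ = 1.00 × 8.85×10⁻¹² × 0.294 / 1.40×10⁻⁴ = 1.86×10⁻⁸ F.
C₂ = κ₂ε₀A/d₂ = 3.82 × 8.85×10⁻¹² × 0.294 / 1.15×10⁻⁴ = 8.66×10⁻⁸ F.
C = (1/C₁ + 1/C₂)⁻¹ = 1.53×10⁻⁸ F.
Q = CV = 1.53×10⁻⁸ × 72.7 = 1.11×10⁻⁶ C.

1.11 μC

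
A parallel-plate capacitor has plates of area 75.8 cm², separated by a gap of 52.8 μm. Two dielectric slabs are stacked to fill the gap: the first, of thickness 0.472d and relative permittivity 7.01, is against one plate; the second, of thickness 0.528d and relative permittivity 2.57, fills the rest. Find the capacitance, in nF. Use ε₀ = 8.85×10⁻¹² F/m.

A = 75.8 cm² = 7.58×10⁻³ m².
Stacked slabs ⇒ two capacitors in series, each with the full plate area.
C₁ = κ₁ε₀A/d₁ = 7.01 × 8.85×10⁻¹² × 7.58×10⁻³ / 2.49×10⁻⁵ = 1.89×10⁻⁸ F.
C₂ = κ₂ε₀A/d₂ = 2.57 × 8.85×10⁻¹² × 7.58×10⁻³ / 2.79×10⁻⁵ = 6.18×10⁻⁹ F.
C = (1/C₁ + 1/C₂)⁻¹ = 4.66×10⁻⁹ F.

4.66 nF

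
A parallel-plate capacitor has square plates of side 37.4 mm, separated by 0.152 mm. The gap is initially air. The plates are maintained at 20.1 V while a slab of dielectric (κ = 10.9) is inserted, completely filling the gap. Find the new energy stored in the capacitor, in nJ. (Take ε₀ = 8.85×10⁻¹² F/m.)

179 nJ

A = (37.4 mm)² = 1.40×10⁻³ m².
Initially C₁ = ε₀A/d = 8.85×10⁻¹² × 1.40×10⁻³ / 1.52×10⁻⁴ = 8.14×10⁻¹¹ F.
U₁ = 1.65×10⁻⁸ J.
Battery connected ⇒ V is held fixed. C₂ = 10.9 C₁ and U = ½CV², so U₂/U₁ = C₂/C₁ = 10.9.
U₂ = 10.9 × 1.65×10⁻⁸ = 1.79×10⁻⁷ J.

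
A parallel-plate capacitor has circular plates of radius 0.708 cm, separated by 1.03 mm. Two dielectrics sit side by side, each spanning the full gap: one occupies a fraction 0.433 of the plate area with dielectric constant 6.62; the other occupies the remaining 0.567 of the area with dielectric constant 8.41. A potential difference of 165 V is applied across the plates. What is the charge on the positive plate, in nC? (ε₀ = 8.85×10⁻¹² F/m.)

Q ≈ 1.70 nC

A = π(0.708 cm)² = 1.57×10⁻⁴ m².
Side-by-side slabs ⇒ two capacitors in parallel, each spanning the full gap.
C₁ = κ₁ε₀A₁/d = 6.62 × 8.85×10⁻¹² × 6.82×10⁻⁵ / 1.03×10⁻³ = 3.88×10⁻¹² F.
C₂ = κ₂ε₀A₂/d = 8.41 × 8.85×10⁻¹² × 8.93×10⁻⁵ / 1.03×10⁻³ = 6.45×10⁻¹² F.
C = C₁ + C₂ = 1.03×10⁻¹¹ F.
Q = CV = 1.03×10⁻¹¹ × 165 = 1.70×10⁻⁹ C.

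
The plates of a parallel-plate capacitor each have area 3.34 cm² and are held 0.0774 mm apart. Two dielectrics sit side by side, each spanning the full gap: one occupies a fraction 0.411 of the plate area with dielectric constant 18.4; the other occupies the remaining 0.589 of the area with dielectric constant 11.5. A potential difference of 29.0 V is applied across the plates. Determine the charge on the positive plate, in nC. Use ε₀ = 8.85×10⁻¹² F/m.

A = 3.34 cm² = 3.34×10⁻⁴ m².
Side-by-side slabs ⇒ two capacitors in parallel, each spanning the full gap.
C₁ = κ₁ε₀A₁/d = 18.4 × 8.85×10⁻¹² × 1.37×10⁻⁴ / 7.74×10⁻⁵ = 2.89×10⁻¹⁰ F.
C₂ = κ₂ε₀A₂/d = 11.5 × 8.85×10⁻¹² × 1.97×10⁻⁴ / 7.74×10⁻⁵ = 2.59×10⁻¹⁰ F.
C = C₁ + C₂ = 5.47×10⁻¹⁰ F.
Q = CV = 5.47×10⁻¹⁰ × 29.0 = 1.59×10⁻⁸ C.

15.9 nC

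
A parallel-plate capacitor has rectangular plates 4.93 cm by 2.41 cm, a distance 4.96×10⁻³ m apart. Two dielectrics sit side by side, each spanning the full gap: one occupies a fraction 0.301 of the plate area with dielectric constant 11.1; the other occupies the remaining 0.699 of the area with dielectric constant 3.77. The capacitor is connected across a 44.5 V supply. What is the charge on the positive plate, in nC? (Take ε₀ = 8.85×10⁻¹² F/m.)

Q ≈ 0.564 nC

A = 4.93 × 2.41 cm² = 1.19×10⁻³ m².
Side-by-side slabs ⇒ two capacitors in parallel, each spanning the full gap.
C₁ = κ₁ε₀A₁/d = 11.1 × 8.85×10⁻¹² × 3.58×10⁻⁴ / 4.96×10⁻³ = 7.08×10⁻¹² F.
C₂ = κ₂ε₀A₂/d = 3.77 × 8.85×10⁻¹² × 8.31×10⁻⁴ / 4.96×10⁻³ = 5.59×10⁻¹² F.
C = C₁ + C₂ = 1.27×10⁻¹¹ F.
Q = CV = 1.27×10⁻¹¹ × 44.5 = 5.64×10⁻¹⁰ C.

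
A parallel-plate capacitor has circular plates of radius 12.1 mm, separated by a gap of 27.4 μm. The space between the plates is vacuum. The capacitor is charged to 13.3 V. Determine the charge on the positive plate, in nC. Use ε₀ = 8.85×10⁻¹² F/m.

A = π(12.1 mm)² = 4.60×10⁻⁴ m².
C = ε₀A/d = 8.85×10⁻¹² × 4.60×10⁻⁴ / 2.74×10⁻⁵ = 1.49×10⁻¹⁰ F.
Q = CV = 1.49×10⁻¹⁰ × 13.3 = 1.98×10⁻⁹ C.

1.98 nC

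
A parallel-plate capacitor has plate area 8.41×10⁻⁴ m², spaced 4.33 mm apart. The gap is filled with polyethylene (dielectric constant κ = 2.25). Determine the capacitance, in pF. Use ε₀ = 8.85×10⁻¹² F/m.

3.87 pF

C = κε₀A/d = 2.25 × 8.85×10⁻¹² × 8.41×10⁻⁴ / 4.33×10⁻³ = 3.87×10⁻¹² F.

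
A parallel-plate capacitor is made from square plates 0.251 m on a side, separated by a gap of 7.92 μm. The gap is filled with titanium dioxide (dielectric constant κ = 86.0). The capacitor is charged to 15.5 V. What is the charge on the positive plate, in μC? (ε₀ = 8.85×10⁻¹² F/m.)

A = (0.251 m)² = 6.30×10⁻² m².
C = κε₀A/d = 86.0 × 8.85×10⁻¹² × 6.30×10⁻² / 7.92×10⁻⁶ = 6.05×10⁻⁶ F.
Q = CV = 6.05×10⁻⁶ × 15.5 = 9.38×10⁻⁵ C.

Q ≈ 93.8 μC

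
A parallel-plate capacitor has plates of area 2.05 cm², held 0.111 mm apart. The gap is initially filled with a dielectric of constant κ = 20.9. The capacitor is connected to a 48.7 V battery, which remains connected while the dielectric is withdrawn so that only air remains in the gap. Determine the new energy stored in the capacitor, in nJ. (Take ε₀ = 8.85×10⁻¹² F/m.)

A = 2.05 cm² = 2.05×10⁻⁴ m².
Initially C₁ = κε₀A/d = 20.9 × 8.85×10⁻¹² × 2.05×10⁻⁴ / 1.11×10⁻⁴ = 3.42×10⁻¹⁰ F.
U₁ = 4.05×10⁻⁷ J.
Battery connected ⇒ V is held fixed. C₂ = 0.0478 C₁ and U = ½CV², so U₂/U₁ = C₂/C₁ = 0.0478.
U₂ = 0.0478 × 4.05×10⁻⁷ = 1.94×10⁻⁸ J.

19.4 nJ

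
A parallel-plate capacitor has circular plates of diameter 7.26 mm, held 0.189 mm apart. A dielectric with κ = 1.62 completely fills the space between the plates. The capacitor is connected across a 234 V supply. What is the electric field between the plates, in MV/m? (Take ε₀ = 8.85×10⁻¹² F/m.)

1.24 MV/m

E = V/d = 234 / 1.89×10⁻⁴ = 1.24×10⁶ V/m.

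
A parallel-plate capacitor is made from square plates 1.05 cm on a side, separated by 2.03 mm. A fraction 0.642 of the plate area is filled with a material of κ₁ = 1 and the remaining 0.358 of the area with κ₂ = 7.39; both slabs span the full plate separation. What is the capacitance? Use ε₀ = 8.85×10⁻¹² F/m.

1.58 pF

A = (1.05 cm)² = 1.10×10⁻⁴ m².
Side-by-side slabs ⇒ two capacitors in parallel, each spanning the full gap.
C₁ = κ₁ε₀A₁/d = 1.00 × 8.85×10⁻¹² × 7.08×10⁻⁵ / 2.03×10⁻³ = 3.09×10⁻¹³ F.
C₂ = κ₂ε₀A₂/d = 7.39 × 8.85×10⁻¹² × 3.95×10⁻⁵ / 2.03×10⁻³ = 1.27×10⁻¹² F.
C = C₁ + C₂ = 1.58×10⁻¹² F.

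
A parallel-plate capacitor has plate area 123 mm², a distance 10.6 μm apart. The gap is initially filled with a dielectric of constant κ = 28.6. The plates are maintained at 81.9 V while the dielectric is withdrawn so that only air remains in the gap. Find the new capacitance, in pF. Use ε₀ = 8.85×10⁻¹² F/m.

A = 123 mm² = 1.23×10⁻⁴ m².
Initially C₁ = κε₀A/d = 28.6 × 8.85×10⁻¹² × 1.23×10⁻⁴ / 1.06×10⁻⁵ = 2.94×10⁻⁹ F.
C = κε₀A/d scales with κ, so C₂/C₁ = 1/κ = 1/28.6 = 0.0350.
C₂ = 0.0350 × 2.94×10⁻⁹ = 1.03×10⁻¹⁰ F.

103 pF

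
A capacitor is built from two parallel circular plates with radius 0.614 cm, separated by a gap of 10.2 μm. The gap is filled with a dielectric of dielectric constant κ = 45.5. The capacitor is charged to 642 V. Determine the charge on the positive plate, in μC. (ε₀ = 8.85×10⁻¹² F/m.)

A = π(0.614 cm)² = 1.18×10⁻⁴ m².
C = κε₀A/d = 45.5 × 8.85×10⁻¹² × 1.18×10⁻⁴ / 1.02×10⁻⁵ = 4.68×10⁻⁹ F.
Q = CV = 4.68×10⁻⁹ × 642 = 3.00×10⁻⁶ C.

3.00 μC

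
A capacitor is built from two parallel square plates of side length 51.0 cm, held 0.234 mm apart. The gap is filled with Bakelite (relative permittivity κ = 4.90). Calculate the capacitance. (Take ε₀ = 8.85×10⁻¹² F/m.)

A = (51.0 cm)² = 0.260 m².
C = κε₀A/d = 4.90 × 8.85×10⁻¹² × 0.260 / 2.34×10⁻⁴ = 4.82×10⁻⁸ F.

48.2 nF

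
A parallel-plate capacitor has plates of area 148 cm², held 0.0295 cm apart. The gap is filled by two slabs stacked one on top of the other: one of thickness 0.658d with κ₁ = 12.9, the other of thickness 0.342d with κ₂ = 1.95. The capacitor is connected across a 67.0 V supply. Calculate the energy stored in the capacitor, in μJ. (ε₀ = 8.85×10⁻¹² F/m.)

A = 148 cm² = 1.48×10⁻² m².
Stacked slabs ⇒ two capacitors in series, each with the full plate area.
C₁ = κ₁ε₀A/d₁ = 12.9 × 8.85×10⁻¹² × 1.48×10⁻² / 1.94×10⁻⁴ = 8.70×10⁻⁹ F.
C₂ = κ₂ε₀A/d₂ = 1.95 × 8.85×10⁻¹² × 1.48×10⁻² / 1.01×10⁻⁴ = 2.53×10⁻⁹ F.
C = (1/C₁ + 1/C₂)⁻¹ = 1.96×10⁻⁹ F.
U = ½CV² = ½ × 1.96×10⁻⁹ × (67.0)² = 4.40×10⁻⁶ J.

4.40 μJ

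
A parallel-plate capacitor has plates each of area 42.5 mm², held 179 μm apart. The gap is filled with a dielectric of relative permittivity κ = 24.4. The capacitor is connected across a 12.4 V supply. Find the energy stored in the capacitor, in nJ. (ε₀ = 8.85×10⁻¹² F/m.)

A = 42.5 mm² = 4.25×10⁻⁵ m².
C = κε₀A/d = 24.4 × 8.85×10⁻¹² × 4.25×10⁻⁵ / 1.79×10⁻⁴ = 5.13×10⁻¹¹ F.
U = ½CV² = ½ × 5.13×10⁻¹¹ × (12.4)² = 3.94×10⁻⁹ J.

U ≈ 3.94 nJ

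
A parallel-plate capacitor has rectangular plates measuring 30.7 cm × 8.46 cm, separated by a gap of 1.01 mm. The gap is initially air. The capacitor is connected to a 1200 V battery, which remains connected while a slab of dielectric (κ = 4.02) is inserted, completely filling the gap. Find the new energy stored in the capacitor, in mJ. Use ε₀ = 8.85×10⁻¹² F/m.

0.659 mJ

A = 30.7 × 8.46 cm² = 2.60×10⁻² m².
Initially C₁ = ε₀A/d = 8.85×10⁻¹² × 2.60×10⁻² / 1.01×10⁻³ = 2.28×10⁻¹⁰ F.
U₁ = 1.64×10⁻⁴ J.
Battery connected ⇒ V is held fixed. C₂ = 4.02 C₁ and U = ½CV², so U₂/U₁ = C₂/C₁ = 4.02.
U₂ = 4.02 × 1.64×10⁻⁴ = 6.59×10⁻⁴ J.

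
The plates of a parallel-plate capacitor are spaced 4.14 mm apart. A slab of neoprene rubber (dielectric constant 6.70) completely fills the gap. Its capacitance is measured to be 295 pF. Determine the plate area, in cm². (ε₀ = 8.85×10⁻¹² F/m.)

A = Cd/(κε₀) = 2.95×10⁻¹⁰ × 4.14×10⁻³ / (6.70 × 8.85×10⁻¹²) = 2.06×10⁻² m².

A ≈ 206 cm²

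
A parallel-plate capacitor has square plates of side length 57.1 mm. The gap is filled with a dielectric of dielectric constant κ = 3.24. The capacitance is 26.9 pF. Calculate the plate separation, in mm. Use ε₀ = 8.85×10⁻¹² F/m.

A = (57.1 mm)² = 3.26×10⁻³ m².
d = κε₀A/C = 3.24 × 8.85×10⁻¹² × 3.26×10⁻³ / 2.69×10⁻¹¹ = 3.48×10⁻³ m.

d ≈ 3.48 mm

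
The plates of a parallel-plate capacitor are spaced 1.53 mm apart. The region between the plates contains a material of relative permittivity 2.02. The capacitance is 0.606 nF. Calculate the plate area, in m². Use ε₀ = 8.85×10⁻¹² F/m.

A = Cd/(κε₀) = 6.06×10⁻¹⁰ × 1.53×10⁻³ / (2.02 × 8.85×10⁻¹²) = 5.19×10⁻² m².

A ≈ 0.0519 m²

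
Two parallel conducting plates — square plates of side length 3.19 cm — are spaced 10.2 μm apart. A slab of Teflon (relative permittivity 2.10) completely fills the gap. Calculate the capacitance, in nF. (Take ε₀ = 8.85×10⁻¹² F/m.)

A = (3.19 cm)² = 1.02×10⁻³ m².
C = κε₀A/d = 2.10 × 8.85×10⁻¹² × 1.02×10⁻³ / 1.02×10⁻⁵ = 1.85×10⁻⁹ F.

1.85 nF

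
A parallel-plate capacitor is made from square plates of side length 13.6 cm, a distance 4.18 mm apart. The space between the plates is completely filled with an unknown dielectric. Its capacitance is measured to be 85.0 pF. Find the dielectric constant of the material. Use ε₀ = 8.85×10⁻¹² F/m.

2.17

A = (13.6 cm)² = 1.85×10⁻² m².
κ = Cd/(ε₀A) = 8.50×10⁻¹¹ × 4.18×10⁻³ / (8.85×10⁻¹² × 1.85×10⁻²) = 2.17.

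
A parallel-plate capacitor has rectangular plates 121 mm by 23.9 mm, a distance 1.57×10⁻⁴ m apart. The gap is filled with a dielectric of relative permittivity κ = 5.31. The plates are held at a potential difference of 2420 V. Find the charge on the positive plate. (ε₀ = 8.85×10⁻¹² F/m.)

A = 121 × 23.9 mm² = 2.89×10⁻³ m².
C = κε₀A/d = 5.31 × 8.85×10⁻¹² × 2.89×10⁻³ / 1.57×10⁻⁴ = 8.66×10⁻¹⁰ F.
Q = CV = 8.66×10⁻¹⁰ × 2420 = 2.09×10⁻⁶ C.

Q ≈ 2.09 μC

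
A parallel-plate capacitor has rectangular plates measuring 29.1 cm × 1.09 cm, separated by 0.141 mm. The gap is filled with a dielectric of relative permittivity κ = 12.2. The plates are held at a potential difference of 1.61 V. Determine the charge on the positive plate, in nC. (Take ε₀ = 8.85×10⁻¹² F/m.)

3.91 nC

A = 29.1 × 1.09 cm² = 3.17×10⁻³ m².
C = κε₀A/d = 12.2 × 8.85×10⁻¹² × 3.17×10⁻³ / 1.41×10⁻⁴ = 2.43×10⁻⁹ F.
Q = CV = 2.43×10⁻⁹ × 1.61 = 3.91×10⁻⁹ C.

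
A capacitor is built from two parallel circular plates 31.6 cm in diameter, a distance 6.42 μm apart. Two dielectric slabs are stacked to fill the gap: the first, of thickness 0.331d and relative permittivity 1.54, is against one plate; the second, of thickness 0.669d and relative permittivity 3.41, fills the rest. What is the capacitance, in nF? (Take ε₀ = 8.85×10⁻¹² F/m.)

263 nF

A = π(31.6/2 cm)² = 7.84×10⁻² m².
Stacked slabs ⇒ two capacitors in series, each with the full plate area.
C₁ = κ₁ε₀A/d₁ = 1.54 × 8.85×10⁻¹² × 7.84×10⁻² / 2.13×10⁻⁶ = 5.03×10⁻⁷ F.
C₂ = κ₂ε₀A/d₂ = 3.41 × 8.85×10⁻¹² × 7.84×10⁻² / 4.29×10⁻⁶ = 5.51×10⁻⁷ F.
C = (1/C₁ + 1/C₂)⁻¹ = 2.63×10⁻⁷ F.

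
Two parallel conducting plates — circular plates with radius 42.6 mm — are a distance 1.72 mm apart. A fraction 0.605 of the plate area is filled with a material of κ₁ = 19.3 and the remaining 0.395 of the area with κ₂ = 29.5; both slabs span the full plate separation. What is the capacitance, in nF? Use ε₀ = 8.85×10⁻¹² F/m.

A = π(42.6 mm)² = 5.70×10⁻³ m².
Side-by-side slabs ⇒ two capacitors in parallel, each spanning the full gap.
C₁ = κ₁ε₀A₁/d = 19.3 × 8.85×10⁻¹² × 3.45×10⁻³ / 1.72×10⁻³ = 3.43×10⁻¹⁰ F.
C₂ = κ₂ε₀A₂/d = 29.5 × 8.85×10⁻¹² × 2.25×10⁻³ / 1.72×10⁻³ = 3.42×10⁻¹⁰ F.
C = C₁ + C₂ = 6.84×10⁻¹⁰ F.

0.684 nF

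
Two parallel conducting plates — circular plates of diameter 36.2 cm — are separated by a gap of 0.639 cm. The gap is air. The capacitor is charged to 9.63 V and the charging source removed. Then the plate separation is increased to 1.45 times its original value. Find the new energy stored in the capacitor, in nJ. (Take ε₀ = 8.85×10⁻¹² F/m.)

9.58 nJ

A = π(36.2/2 cm)² = 0.103 m².
Initially C₁ = ε₀A/d = 8.85×10⁻¹² × 0.103 / 6.39×10⁻³ = 1.43×10⁻¹⁰ F.
U₁ = 6.61×10⁻⁹ J.
Isolated ⇒ Q is held fixed. C₂ = 0.690 C₁ and U = Q²/(2C), so U₂/U₁ = C₁/C₂ = 1.45.
U₂ = 1.45 × 6.61×10⁻⁹ = 9.58×10⁻⁹ J.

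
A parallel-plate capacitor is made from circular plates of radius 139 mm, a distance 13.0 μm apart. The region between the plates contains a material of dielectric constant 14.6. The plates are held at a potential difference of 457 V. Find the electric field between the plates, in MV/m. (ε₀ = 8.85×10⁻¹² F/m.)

E ≈ 35.2 MV/m

E = V/d = 457 / 1.30×10⁻⁵ = 3.52×10⁷ V/m.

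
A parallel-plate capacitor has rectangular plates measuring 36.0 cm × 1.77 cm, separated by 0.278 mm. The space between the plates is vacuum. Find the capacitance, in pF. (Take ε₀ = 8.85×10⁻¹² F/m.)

C ≈ 203 pF

A = 36.0 × 1.77 cm² = 6.37×10⁻³ m².
C = ε₀A/d = 8.85×10⁻¹² × 6.37×10⁻³ / 2.78×10⁻⁴ = 2.03×10⁻¹⁰ F.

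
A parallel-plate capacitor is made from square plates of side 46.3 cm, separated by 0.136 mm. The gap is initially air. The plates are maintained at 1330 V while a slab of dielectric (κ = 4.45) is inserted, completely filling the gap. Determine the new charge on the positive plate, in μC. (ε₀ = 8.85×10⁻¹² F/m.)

A = (46.3 cm)² = 0.214 m².
Initially C₁ = ε₀A/d = 8.85×10⁻¹² × 0.214 / 1.36×10⁻⁴ = 1.39×10⁻⁸ F.
Q₁ = 1.86×10⁻⁵ C.
Battery connected ⇒ V is held fixed. C₂ = 4.45 C₁ and Q = CV, so Q₂/Q₁ = C₂/C₁ = 4.45.
Q₂ = 4.45 × 1.86×10⁻⁵ = 8.26×10⁻⁵ C.

82.6 μC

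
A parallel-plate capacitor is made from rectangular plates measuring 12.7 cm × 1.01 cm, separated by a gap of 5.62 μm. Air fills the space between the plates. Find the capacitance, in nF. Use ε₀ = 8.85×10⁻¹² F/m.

A = 12.7 × 1.01 cm² = 1.28×10⁻³ m².
C = ε₀A/d = 8.85×10⁻¹² × 1.28×10⁻³ / 5.62×10⁻⁶ = 2.02×10⁻⁹ F.

C ≈ 2.02 nF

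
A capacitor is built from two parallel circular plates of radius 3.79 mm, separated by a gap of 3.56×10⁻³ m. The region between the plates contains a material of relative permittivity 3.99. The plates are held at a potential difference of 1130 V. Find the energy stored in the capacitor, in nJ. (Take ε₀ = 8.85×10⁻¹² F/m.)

A = π(3.79 mm)² = 4.51×10⁻⁵ m².
C = κε₀A/d = 3.99 × 8.85×10⁻¹² × 4.51×10⁻⁵ / 3.56×10⁻³ = 4.48×10⁻¹³ F.
U = ½CV² = ½ × 4.48×10⁻¹³ × (1130)² = 2.86×10⁻⁷ J.

U ≈ 286 nJ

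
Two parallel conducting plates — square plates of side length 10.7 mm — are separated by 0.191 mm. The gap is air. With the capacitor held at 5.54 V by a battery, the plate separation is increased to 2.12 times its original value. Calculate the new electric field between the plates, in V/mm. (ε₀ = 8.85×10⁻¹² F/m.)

A = (10.7 mm)² = 1.14×10⁻⁴ m².
Initially C₁ = ε₀A/d = 8.85×10⁻¹² × 1.14×10⁻⁴ / 1.91×10⁻⁴ = 5.30×10⁻¹² F.
E₁ = 2.90×10⁴ V/m.
Battery connected ⇒ V is held fixed. E = V/d, so E₂/E₁ = d₁/d₂ = 0.472.
E₂ = 0.472 × 2.90×10⁴ = 1.37×10⁴ V/m.

13.7 V/mm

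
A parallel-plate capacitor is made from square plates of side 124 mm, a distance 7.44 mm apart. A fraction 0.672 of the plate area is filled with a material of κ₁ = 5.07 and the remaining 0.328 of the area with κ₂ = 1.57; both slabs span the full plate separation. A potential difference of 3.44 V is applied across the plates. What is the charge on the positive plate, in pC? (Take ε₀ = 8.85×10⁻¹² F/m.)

A = (124 mm)² = 1.54×10⁻² m².
Side-by-side slabs ⇒ two capacitors in parallel, each spanning the full gap.
C₁ = κ₁ε₀A₁/d = 5.07 × 8.85×10⁻¹² × 1.03×10⁻² / 7.44×10⁻³ = 6.23×10⁻¹¹ F.
C₂ = κ₂ε₀A₂/d = 1.57 × 8.85×10⁻¹² × 5.04×10⁻³ / 7.44×10⁻³ = 9.42×10⁻¹² F.
C = C₁ + C₂ = 7.17×10⁻¹¹ F.
Q = CV = 7.17×10⁻¹¹ × 3.44 = 2.47×10⁻¹⁰ C.

Q ≈ 247 pC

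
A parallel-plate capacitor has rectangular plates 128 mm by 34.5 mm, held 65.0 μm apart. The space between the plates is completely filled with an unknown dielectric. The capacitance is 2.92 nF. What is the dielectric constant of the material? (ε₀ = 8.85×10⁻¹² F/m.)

4.86

A = 128 × 34.5 mm² = 4.42×10⁻³ m².
κ = Cd/(ε₀A) = 2.92×10⁻⁹ × 6.50×10⁻⁵ / (8.85×10⁻¹² × 4.42×10⁻³) = 4.86.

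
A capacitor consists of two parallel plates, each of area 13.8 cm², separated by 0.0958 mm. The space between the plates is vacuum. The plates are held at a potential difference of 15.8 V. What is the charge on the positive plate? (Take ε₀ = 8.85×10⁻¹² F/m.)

2.01 nC

A = 13.8 cm² = 1.38×10⁻³ m².
C = ε₀A/d = 8.85×10⁻¹² × 1.38×10⁻³ / 9.58×10⁻⁵ = 1.27×10⁻¹⁰ F.
Q = CV = 1.27×10⁻¹⁰ × 15.8 = 2.01×10⁻⁹ C.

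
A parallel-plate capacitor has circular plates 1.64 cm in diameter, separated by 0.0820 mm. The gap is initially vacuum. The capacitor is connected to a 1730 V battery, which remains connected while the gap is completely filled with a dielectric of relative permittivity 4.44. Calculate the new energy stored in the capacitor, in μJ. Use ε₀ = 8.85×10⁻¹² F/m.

A = π(1.64/2 cm)² = 2.11×10⁻⁴ m².
Initially C₁ = ε₀A/d = 8.85×10⁻¹² × 2.11×10⁻⁴ / 8.20×10⁻⁵ = 2.28×10⁻¹¹ F.
U₁ = 3.41×10⁻⁵ J.
Battery connected ⇒ V is held fixed. C₂ = 4.44 C₁ and U = ½CV², so U₂/U₁ = C₂/C₁ = 4.44.
U₂ = 4.44 × 3.41×10⁻⁵ = 1.51×10⁻⁴ J.

U ≈ 151 μJ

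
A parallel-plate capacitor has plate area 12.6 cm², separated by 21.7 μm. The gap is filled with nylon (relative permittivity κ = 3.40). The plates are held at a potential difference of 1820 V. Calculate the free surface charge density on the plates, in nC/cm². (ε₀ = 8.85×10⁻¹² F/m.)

252 nC/cm²

A = 12.6 cm² = 1.26×10⁻³ m².
C = κε₀A/d = 3.40 × 8.85×10⁻¹² × 1.26×10⁻³ / 2.17×10⁻⁵ = 1.75×10⁻⁹ F.
σ = Q/A = CV/A = 1.75×10⁻⁹ × 1820 / 1.26×10⁻³ = 2.52×10⁻³ C/m².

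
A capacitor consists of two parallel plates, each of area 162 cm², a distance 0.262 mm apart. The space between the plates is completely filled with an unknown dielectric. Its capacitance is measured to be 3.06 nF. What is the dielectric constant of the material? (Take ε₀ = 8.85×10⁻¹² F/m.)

κ ≈ 5.59

A = 162 cm² = 1.62×10⁻² m².
κ = Cd/(ε₀A) = 3.06×10⁻⁹ × 2.62×10⁻⁴ / (8.85×10⁻¹² × 1.62×10⁻²) = 5.59.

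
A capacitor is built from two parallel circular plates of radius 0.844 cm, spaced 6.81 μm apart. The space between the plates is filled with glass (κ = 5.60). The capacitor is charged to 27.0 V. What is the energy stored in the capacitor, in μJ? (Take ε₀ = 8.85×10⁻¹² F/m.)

A = π(0.844 cm)² = 2.24×10⁻⁴ m².
C = κε₀A/d = 5.60 × 8.85×10⁻¹² × 2.24×10⁻⁴ / 6.81×10⁻⁶ = 1.63×10⁻⁹ F.
U = ½CV² = ½ × 1.63×10⁻⁹ × (27.0)² = 5.94×10⁻⁷ J.

U ≈ 0.594 μJ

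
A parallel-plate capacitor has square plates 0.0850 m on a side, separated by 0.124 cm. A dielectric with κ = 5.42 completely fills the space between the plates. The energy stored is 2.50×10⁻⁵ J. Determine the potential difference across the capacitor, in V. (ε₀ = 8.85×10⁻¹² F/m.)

V ≈ 423 V

A = (0.0850 m)² = 7.23×10⁻³ m².
C = κε₀A/d = 5.42 × 8.85×10⁻¹² × 7.23×10⁻³ / 1.24×10⁻³ = 2.79×10⁻¹⁰ F.
V = √(2U/C) = √(2 × 2.50×10⁻⁵ / 2.79×10⁻¹⁰) = 4.23×10² V.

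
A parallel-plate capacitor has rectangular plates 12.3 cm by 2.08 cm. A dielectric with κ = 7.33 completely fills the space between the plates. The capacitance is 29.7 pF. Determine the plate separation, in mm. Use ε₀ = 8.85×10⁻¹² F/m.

A = 12.3 × 2.08 cm² = 2.56×10⁻³ m².
d = κε₀A/C = 7.33 × 8.85×10⁻¹² × 2.56×10⁻³ / 2.97×10⁻¹¹ = 5.59×10⁻³ m.

d ≈ 5.59 mm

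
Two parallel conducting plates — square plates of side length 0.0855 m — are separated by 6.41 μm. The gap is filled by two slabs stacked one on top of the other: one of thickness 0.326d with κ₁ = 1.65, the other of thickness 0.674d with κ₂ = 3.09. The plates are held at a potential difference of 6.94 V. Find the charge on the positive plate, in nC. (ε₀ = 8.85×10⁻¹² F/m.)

A = (0.0855 m)² = 7.31×10⁻³ m².
Stacked slabs ⇒ two capacitors in series, each with the full plate area.
C₁ = κ₁ε₀A/d₁ = 1.65 × 8.85×10⁻¹² × 7.31×10⁻³ / 2.09×10⁻⁶ = 5.11×10⁻⁸ F.
C₂ = κ₂ε₀A/d₂ = 3.09 × 8.85×10⁻¹² × 7.31×10⁻³ / 4.32×10⁻⁶ = 4.63×10⁻⁸ F.
C = (1/C₁ + 1/C₂)⁻¹ = 2.43×10⁻⁸ F.
Q = CV = 2.43×10⁻⁸ × 6.94 = 1.68×10⁻⁷ C.

Q ≈ 168 nC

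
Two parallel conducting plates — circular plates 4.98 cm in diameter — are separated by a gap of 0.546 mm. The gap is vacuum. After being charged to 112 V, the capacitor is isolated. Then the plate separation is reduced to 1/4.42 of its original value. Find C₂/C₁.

C = ε₀A/d scales as 1/d, so C₂/C₁ = d₁/d₂ = 4.42.

C₂/C₁ ≈ 4.42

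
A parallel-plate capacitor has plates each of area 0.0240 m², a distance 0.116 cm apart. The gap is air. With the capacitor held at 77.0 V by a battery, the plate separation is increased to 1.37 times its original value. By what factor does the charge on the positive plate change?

0.730

Battery connected ⇒ V is held fixed.
C₂ = 0.730 C₁ and Q = CV, so Q₂/Q₁ = C₂/C₁ = 0.730.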